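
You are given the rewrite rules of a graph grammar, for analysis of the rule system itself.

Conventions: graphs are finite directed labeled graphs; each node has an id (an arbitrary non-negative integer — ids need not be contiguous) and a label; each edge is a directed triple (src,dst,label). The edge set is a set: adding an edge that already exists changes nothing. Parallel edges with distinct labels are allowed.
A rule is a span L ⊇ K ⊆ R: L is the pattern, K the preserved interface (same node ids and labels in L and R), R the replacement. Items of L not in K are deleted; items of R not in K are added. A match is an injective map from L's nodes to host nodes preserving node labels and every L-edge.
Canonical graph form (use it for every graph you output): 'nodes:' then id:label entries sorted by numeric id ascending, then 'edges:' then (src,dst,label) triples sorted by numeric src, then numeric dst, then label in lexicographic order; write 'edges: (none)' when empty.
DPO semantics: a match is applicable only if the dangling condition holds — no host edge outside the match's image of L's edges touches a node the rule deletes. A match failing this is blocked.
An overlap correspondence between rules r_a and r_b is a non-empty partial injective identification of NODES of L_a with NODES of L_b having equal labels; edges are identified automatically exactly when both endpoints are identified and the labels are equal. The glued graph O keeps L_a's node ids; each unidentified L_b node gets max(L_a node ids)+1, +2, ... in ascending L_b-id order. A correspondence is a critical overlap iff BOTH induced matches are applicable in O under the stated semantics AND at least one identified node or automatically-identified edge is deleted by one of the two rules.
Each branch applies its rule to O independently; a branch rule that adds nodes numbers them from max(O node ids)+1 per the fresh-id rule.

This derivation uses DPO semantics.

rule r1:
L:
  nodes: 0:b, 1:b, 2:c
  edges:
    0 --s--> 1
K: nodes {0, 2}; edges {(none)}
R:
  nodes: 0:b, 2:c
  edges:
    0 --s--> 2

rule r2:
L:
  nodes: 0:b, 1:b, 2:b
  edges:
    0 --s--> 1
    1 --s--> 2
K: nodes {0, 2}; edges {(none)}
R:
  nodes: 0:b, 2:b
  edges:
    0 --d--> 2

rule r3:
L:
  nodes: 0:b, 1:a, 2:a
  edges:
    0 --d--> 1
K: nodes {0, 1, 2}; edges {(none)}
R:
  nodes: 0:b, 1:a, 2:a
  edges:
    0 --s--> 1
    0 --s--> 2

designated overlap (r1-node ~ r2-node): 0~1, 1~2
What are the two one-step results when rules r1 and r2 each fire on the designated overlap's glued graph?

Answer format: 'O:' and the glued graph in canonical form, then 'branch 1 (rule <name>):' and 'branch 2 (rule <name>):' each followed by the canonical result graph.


O:
nodes: 0:b, 1:b, 2:c, 3:b
edges: (0,1,s); (3,0,s)
branch 1 (rule r1):
nodes: 0:b, 2:c, 3:b
edges: (0,2,s); (3,0,s)
branch 2 (rule r2):
nodes: 1:b, 2:c, 3:b
edges: (3,1,d)


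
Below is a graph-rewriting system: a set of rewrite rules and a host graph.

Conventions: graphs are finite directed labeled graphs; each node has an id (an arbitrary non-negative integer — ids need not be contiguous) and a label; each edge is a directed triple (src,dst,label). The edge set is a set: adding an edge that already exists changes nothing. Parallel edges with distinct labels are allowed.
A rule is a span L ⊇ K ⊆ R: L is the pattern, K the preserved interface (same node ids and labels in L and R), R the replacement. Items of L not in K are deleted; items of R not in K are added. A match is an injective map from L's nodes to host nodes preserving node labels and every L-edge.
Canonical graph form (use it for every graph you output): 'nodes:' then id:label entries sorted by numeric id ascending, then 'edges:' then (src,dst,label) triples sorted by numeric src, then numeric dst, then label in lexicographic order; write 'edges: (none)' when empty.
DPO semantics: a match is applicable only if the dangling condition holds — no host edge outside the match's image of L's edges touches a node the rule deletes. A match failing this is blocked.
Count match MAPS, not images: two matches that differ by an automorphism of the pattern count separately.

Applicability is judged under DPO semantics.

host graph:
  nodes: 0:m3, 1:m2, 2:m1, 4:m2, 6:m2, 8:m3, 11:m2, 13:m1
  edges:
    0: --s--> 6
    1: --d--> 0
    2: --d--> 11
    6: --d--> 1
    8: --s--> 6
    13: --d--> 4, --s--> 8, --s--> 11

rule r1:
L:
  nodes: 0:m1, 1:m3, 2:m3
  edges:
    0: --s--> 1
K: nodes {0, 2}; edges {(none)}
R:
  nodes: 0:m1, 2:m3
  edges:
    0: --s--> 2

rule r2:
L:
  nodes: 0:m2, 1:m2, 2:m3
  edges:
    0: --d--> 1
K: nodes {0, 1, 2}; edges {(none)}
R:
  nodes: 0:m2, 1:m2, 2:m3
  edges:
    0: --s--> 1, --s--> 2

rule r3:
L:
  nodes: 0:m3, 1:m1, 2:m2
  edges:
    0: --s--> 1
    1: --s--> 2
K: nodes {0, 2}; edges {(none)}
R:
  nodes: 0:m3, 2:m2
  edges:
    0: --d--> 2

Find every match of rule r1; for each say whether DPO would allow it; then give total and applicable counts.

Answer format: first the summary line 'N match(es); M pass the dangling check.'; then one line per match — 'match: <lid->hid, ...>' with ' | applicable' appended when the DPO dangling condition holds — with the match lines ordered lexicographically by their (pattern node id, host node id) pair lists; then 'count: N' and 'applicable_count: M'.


1 match(es); 0 pass the dangling check.
match: 0->13, 1->8, 2->0
count: 1
applicable_count: 0


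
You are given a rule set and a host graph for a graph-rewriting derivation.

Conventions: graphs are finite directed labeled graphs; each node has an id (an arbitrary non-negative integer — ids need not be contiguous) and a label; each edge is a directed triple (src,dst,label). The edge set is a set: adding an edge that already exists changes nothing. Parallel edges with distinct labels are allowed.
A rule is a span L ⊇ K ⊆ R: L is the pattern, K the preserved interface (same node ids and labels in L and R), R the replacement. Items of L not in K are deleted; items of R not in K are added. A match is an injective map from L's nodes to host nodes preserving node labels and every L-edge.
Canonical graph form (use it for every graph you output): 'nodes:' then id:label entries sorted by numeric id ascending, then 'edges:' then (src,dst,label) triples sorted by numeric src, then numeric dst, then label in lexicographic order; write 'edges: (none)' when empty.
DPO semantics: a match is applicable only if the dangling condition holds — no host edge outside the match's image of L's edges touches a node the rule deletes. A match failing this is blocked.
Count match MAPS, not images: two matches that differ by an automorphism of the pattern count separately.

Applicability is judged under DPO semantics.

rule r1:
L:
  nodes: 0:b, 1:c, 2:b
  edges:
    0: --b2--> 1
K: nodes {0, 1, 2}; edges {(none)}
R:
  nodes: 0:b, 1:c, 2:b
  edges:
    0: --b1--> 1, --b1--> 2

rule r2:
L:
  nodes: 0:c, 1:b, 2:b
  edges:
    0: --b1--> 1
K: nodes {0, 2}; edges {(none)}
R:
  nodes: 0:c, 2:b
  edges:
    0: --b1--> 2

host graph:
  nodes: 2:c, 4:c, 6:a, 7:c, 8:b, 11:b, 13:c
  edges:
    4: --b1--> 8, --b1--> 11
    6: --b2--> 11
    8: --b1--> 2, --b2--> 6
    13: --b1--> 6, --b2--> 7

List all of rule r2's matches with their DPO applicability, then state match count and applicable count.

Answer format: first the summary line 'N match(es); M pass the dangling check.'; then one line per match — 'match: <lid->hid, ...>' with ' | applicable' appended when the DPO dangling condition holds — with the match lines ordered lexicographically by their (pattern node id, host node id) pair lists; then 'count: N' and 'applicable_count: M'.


2 match(es); 0 pass the dangling check.
match: 0->4, 1->8, 2->11
match: 0->4, 1->11, 2->8
count: 2
applicable_count: 0


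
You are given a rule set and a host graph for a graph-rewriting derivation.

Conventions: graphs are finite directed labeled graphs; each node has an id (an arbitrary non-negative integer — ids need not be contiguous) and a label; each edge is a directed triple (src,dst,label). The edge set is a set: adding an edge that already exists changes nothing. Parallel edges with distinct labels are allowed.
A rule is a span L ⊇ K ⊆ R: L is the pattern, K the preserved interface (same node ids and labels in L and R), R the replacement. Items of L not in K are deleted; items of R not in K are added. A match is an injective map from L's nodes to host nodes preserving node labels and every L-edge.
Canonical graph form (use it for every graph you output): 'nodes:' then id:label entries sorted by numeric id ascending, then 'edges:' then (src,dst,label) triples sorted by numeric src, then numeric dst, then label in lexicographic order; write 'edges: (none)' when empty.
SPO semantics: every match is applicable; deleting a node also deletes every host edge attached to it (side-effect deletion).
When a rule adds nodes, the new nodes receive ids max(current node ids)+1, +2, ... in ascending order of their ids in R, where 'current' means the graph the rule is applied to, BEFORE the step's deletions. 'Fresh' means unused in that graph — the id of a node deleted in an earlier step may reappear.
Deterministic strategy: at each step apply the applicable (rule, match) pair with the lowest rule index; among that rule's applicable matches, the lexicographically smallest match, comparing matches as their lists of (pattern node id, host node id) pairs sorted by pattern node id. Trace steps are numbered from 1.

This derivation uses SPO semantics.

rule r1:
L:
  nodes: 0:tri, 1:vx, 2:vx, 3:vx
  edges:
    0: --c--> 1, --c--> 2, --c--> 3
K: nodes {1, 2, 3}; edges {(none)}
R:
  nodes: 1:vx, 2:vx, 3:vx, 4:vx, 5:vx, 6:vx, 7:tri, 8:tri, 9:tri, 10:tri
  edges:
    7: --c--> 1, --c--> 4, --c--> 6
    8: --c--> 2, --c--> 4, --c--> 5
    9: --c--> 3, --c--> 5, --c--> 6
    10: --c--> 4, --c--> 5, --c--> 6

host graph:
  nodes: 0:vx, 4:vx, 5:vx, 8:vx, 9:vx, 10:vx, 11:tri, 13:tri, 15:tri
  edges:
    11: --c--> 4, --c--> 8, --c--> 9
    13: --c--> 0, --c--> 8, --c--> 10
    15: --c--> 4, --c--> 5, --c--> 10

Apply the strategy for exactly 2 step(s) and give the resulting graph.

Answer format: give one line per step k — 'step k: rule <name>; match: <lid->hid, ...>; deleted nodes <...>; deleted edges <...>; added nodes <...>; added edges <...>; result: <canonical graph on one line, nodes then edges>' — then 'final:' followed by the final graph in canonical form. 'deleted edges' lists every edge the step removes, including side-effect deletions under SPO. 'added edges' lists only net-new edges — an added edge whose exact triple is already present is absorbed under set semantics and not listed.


step 1: rule r1; match: 0->11, 1->4, 2->8, 3->9; deleted nodes 11; deleted edges (11,4,c); (11,8,c); (11,9,c); added nodes 16, 17, 18, 19, 20, 21, 22; added edges (19,4,c); (19,16,c); (19,18,c); (20,8,c); (20,16,c); (20,17,c); (21,9,c); (21,17,c); (21,18,c); (22,16,c); (22,17,c); (22,18,c); result: nodes: 0:vx, 4:vx, 5:vx, 8:vx, 9:vx, 10:vx, 13:tri, 15:tri, 16:vx, 17:vx, 18:vx, 19:tri, 20:tri, 21:tri, 22:tri edges: (13,0,c); (13,8,c); (13,10,c); (15,4,c); (15,5,c); (15,10,c); (19,4,c); (19,16,c); (19,18,c); (20,8,c); (20,16,c); (20,17,c); (21,9,c); (21,17,c); (21,18,c); (22,16,c); (22,17,c); (22,18,c)
step 2: rule r1; match: 0->13, 1->0, 2->8, 3->10; deleted nodes 13; deleted edges (13,0,c); (13,8,c); (13,10,c); added nodes 23, 24, 25, 26, 27, 28, 29; added edges (26,0,c); (26,23,c); (26,25,c); (27,8,c); (27,23,c); (27,24,c); (28,10,c); (28,24,c); (28,25,c); (29,23,c); (29,24,c); (29,25,c); result: nodes: 0:vx, 4:vx, 5:vx, 8:vx, 9:vx, 10:vx, 15:tri, 16:vx, 17:vx, 18:vx, 19:tri, 20:tri, 21:tri, 22:tri, 23:vx, 24:vx, 25:vx, 26:tri, 27:tri, 28:tri, 29:tri edges: (15,4,c); (15,5,c); (15,10,c); (19,4,c); (19,16,c); (19,18,c); (20,8,c); (20,16,c); (20,17,c); (21,9,c); (21,17,c); (21,18,c); (22,16,c); (22,17,c); (22,18,c); (26,0,c); (26,23,c); (26,25,c); (27,8,c); (27,23,c); (27,24,c); (28,10,c); (28,24,c); (28,25,c); (29,23,c); (29,24,c); (29,25,c)
final:
nodes: 0:vx, 4:vx, 5:vx, 8:vx, 9:vx, 10:vx, 15:tri, 16:vx, 17:vx, 18:vx, 19:tri, 20:tri, 21:tri, 22:tri, 23:vx, 24:vx, 25:vx, 26:tri, 27:tri, 28:tri, 29:tri
edges: (15,4,c); (15,5,c); (15,10,c); (19,4,c); (19,16,c); (19,18,c); (20,8,c); (20,16,c); (20,17,c); (21,9,c); (21,17,c); (21,18,c); (22,16,c); (22,17,c); (22,18,c); (26,0,c); (26,23,c); (26,25,c); (27,8,c); (27,23,c); (27,24,c); (28,10,c); (28,24,c); (28,25,c); (29,23,c); (29,24,c); (29,25,c)


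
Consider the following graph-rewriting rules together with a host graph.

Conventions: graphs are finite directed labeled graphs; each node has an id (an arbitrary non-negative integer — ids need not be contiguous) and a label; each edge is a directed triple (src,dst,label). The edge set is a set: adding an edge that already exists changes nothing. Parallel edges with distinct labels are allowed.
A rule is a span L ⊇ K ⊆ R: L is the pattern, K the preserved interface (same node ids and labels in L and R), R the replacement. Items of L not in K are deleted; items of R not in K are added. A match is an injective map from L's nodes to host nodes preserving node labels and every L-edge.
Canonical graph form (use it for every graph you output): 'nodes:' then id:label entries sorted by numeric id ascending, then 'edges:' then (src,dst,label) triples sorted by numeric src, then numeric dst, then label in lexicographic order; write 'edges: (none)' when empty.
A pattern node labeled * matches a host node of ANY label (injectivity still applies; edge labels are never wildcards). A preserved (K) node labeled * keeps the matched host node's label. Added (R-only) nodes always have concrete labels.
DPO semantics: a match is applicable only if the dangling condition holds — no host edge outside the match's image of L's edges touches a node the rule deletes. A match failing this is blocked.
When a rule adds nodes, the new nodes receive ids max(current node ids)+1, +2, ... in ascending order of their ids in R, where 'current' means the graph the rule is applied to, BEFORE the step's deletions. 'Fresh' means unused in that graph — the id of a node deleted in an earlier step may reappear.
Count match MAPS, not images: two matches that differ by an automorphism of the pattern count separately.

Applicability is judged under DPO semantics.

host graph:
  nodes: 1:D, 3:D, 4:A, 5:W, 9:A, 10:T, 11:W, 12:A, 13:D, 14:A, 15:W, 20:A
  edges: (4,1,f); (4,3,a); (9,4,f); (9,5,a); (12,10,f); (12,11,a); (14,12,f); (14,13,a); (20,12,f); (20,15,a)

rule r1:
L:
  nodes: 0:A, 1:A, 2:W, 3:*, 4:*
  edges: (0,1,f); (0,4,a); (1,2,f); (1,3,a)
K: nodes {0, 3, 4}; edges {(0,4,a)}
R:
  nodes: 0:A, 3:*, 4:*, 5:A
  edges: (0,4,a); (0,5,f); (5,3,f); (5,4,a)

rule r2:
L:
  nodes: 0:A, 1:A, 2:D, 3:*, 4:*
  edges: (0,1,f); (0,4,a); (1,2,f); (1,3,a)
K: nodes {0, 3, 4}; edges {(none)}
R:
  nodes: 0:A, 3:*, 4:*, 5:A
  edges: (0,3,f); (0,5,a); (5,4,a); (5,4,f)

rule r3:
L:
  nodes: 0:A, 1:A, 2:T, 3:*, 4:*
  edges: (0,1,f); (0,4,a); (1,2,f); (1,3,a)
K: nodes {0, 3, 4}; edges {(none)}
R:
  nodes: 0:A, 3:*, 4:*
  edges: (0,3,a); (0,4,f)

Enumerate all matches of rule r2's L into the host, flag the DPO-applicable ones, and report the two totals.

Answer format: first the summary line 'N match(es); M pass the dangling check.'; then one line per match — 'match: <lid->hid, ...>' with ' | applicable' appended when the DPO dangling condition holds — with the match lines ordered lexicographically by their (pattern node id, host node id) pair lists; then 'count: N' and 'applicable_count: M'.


1 match(es); 1 pass the dangling check.
match: 0->9, 1->4, 2->1, 3->3, 4->5 | applicable
count: 1
applicable_count: 1


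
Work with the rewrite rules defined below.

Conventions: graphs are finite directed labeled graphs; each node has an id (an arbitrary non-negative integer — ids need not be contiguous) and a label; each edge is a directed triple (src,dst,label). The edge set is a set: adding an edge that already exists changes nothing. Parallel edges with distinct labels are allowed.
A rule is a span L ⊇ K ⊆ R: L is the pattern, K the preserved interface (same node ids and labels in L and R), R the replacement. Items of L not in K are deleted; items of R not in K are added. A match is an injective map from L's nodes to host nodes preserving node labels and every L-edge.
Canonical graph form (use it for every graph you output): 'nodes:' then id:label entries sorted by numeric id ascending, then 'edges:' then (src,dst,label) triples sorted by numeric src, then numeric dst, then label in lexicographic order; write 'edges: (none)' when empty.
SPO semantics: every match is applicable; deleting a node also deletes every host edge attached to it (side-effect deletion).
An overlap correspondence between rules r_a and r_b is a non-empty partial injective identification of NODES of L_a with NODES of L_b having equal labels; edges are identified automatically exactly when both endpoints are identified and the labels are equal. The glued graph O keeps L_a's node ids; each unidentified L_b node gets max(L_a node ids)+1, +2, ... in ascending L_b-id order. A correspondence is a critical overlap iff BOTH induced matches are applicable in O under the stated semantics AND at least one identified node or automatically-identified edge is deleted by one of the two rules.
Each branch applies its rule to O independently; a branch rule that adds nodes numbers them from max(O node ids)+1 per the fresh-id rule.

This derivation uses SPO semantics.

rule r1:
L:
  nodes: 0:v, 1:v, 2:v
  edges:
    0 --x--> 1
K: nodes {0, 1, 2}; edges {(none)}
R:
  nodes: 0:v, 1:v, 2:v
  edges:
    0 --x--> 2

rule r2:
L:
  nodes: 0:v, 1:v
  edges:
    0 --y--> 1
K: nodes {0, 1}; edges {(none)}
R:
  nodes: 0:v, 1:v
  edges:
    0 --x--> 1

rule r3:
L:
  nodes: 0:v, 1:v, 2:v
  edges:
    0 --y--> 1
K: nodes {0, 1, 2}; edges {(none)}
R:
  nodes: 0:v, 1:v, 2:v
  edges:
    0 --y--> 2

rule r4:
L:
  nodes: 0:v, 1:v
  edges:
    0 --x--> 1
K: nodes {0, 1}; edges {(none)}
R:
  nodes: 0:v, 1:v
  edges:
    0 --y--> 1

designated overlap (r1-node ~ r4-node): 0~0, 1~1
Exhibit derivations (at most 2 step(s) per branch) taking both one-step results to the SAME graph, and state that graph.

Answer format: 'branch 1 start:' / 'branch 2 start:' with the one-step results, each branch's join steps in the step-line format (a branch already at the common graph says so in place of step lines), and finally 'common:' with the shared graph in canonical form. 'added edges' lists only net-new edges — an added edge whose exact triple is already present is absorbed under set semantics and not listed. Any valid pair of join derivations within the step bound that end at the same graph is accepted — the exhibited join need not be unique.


branch 1 start:
nodes: 0:v, 1:v, 2:v
edges: (0,2,x)
branch 2 start:
nodes: 0:v, 1:v, 2:v
edges: (0,1,y)
branch 1 step 1: rule r1; match: 0->0, 1->2, 2->1; deleted nodes (none); deleted edges (0,2,x); added nodes (none); added edges (0,1,x); result: nodes: 0:v, 1:v, 2:v edges: (0,1,x)
branch 2 step 1: rule r2; match: 0->0, 1->1; deleted nodes (none); deleted edges (0,1,y); added nodes (none); added edges (0,1,x); result: nodes: 0:v, 1:v, 2:v edges: (0,1,x)
common:
nodes: 0:v, 1:v, 2:v
edges: (0,1,x)


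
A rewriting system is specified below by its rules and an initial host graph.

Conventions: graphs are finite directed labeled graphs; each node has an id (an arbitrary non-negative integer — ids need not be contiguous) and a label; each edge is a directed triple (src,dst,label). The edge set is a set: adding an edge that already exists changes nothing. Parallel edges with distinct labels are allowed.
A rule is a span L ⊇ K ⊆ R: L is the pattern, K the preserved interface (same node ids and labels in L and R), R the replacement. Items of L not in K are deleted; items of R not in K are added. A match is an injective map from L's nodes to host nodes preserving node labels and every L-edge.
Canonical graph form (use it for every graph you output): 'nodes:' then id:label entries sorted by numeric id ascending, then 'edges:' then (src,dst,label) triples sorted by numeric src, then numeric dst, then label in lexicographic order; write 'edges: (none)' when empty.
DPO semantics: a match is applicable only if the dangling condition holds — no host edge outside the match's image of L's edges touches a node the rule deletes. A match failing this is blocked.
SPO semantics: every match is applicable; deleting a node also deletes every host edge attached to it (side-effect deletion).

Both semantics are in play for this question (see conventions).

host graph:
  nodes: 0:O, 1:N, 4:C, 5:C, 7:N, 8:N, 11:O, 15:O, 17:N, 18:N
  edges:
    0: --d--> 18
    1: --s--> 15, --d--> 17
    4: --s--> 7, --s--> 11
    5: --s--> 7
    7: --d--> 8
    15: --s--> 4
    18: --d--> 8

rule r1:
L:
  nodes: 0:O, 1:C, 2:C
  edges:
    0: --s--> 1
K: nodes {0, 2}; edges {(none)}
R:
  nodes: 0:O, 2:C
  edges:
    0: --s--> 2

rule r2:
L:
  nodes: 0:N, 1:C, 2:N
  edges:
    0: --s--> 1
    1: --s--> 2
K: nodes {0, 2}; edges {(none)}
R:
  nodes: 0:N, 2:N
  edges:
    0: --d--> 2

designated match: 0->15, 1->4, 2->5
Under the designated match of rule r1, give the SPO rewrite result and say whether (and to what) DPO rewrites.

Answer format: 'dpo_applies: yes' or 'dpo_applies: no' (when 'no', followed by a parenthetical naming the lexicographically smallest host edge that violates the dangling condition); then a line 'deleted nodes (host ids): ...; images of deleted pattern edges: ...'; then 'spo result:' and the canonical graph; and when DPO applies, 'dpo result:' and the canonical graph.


dpo_applies: no
(the rule deletes node 4, which keeps host edge (4,7,s) outside the match image — the dangling condition fails, DPO blocks; SPO proceeds and side-deletes such edges)
deleted nodes (host ids): 4; images of deleted pattern edges: (15,4,s)
spo result:
nodes: 0:O, 1:N, 5:C, 7:N, 8:N, 11:O, 15:O, 17:N, 18:N
edges: (0,18,d); (1,15,s); (1,17,d); (5,7,s); (7,8,d); (15,5,s); (18,8,d)


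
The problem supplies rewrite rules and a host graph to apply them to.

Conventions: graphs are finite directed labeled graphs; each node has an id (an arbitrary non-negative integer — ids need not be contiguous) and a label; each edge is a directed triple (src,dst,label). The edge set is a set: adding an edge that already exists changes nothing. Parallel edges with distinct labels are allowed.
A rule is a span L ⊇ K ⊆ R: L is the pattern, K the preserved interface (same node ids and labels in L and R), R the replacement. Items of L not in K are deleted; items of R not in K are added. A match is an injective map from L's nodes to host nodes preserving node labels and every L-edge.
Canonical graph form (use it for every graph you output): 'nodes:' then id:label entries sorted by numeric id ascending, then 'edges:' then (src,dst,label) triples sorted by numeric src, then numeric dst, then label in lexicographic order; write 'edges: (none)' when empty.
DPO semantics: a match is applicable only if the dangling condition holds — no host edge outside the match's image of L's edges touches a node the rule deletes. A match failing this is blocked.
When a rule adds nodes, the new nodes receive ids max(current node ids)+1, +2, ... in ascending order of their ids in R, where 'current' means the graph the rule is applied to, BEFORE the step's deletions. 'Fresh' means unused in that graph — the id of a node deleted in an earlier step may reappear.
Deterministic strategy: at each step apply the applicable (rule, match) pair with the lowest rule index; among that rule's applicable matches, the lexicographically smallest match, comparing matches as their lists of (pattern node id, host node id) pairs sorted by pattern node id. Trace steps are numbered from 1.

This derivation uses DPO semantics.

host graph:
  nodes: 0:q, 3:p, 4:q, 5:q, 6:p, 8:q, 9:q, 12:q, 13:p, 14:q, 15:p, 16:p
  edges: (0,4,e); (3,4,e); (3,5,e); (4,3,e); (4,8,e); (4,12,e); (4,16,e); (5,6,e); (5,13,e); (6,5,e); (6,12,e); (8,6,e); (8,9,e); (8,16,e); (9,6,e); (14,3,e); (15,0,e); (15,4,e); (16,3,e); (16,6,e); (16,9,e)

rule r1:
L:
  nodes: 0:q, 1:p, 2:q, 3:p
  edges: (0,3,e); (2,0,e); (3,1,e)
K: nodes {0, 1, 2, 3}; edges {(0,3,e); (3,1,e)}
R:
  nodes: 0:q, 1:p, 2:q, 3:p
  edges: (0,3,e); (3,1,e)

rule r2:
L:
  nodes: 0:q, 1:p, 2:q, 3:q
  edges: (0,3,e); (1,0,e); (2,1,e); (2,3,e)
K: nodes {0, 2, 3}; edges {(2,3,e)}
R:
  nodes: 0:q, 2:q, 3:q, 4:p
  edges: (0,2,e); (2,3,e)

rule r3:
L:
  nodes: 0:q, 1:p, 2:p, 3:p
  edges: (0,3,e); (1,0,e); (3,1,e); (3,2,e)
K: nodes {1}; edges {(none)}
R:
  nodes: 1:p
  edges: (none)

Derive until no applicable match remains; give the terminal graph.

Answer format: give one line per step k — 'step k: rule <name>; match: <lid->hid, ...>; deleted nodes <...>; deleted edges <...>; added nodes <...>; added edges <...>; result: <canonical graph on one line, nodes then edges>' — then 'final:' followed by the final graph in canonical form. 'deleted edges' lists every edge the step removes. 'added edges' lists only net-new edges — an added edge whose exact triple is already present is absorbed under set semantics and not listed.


step 1: rule r1; match: 0->4, 1->3, 2->0, 3->16; deleted nodes (none); deleted edges (0,4,e); added nodes (none); added edges (none); result: nodes: 0:q, 3:p, 4:q, 5:q, 6:p, 8:q, 9:q, 12:q, 13:p, 14:q, 15:p, 16:p edges: (3,4,e); (3,5,e); (4,3,e); (4,8,e); (4,12,e); (4,16,e); (5,6,e); (5,13,e); (6,5,e); (6,12,e); (8,6,e); (8,9,e); (8,16,e); (9,6,e); (14,3,e); (15,0,e); (15,4,e); (16,3,e); (16,6,e); (16,9,e)
step 2: rule r1; match: 0->8, 1->3, 2->4, 3->16; deleted nodes (none); deleted edges (4,8,e); added nodes (none); added edges (none); result: nodes: 0:q, 3:p, 4:q, 5:q, 6:p, 8:q, 9:q, 12:q, 13:p, 14:q, 15:p, 16:p edges: (3,4,e); (3,5,e); (4,3,e); (4,12,e); (4,16,e); (5,6,e); (5,13,e); (6,5,e); (6,12,e); (8,6,e); (8,9,e); (8,16,e); (9,6,e); (14,3,e); (15,0,e); (15,4,e); (16,3,e); (16,6,e); (16,9,e)
final:
nodes: 0:q, 3:p, 4:q, 5:q, 6:p, 8:q, 9:q, 12:q, 13:p, 14:q, 15:p, 16:p
edges: (3,4,e); (3,5,e); (4,3,e); (4,12,e); (4,16,e); (5,6,e); (5,13,e); (6,5,e); (6,12,e); (8,6,e); (8,9,e); (8,16,e); (9,6,e); (14,3,e); (15,0,e); (15,4,e); (16,3,e); (16,6,e); (16,9,e)


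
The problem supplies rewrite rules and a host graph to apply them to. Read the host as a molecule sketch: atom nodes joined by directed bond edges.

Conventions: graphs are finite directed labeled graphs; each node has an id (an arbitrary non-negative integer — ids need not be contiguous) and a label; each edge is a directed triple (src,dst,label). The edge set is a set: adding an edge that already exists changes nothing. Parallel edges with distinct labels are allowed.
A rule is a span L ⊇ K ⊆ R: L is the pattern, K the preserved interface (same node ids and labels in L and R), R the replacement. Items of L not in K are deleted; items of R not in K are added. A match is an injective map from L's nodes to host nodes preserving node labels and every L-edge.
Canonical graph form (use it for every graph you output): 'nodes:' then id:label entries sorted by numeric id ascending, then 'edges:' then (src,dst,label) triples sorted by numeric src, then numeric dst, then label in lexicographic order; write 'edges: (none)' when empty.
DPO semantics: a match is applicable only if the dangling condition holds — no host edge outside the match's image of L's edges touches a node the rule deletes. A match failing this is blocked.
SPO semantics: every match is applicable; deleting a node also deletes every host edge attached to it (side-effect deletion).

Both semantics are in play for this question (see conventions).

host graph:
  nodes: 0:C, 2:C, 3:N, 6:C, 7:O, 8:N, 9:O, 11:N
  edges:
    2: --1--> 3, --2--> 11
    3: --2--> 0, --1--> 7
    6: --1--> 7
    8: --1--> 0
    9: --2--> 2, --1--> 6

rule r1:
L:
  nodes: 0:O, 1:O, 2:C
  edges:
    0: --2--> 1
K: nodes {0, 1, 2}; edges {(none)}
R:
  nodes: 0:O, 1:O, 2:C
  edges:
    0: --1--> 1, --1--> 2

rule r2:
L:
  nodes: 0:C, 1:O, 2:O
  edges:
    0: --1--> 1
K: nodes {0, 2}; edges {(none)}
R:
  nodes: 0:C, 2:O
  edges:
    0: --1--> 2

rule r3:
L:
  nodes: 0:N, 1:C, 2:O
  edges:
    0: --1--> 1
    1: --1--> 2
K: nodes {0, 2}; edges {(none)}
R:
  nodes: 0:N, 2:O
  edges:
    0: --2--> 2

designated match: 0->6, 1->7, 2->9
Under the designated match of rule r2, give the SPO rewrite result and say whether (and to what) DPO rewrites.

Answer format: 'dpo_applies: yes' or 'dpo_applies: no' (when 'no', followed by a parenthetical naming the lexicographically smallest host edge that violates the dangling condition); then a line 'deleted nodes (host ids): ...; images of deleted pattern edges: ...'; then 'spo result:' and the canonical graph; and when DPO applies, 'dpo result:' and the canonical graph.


dpo_applies: no
(the rule deletes node 7, which keeps host edge (3,7,1) outside the match image — the dangling condition fails, DPO blocks; SPO proceeds and side-deletes such edges)
deleted nodes (host ids): 7; images of deleted pattern edges: (6,7,1)
spo result:
nodes: 0:C, 2:C, 3:N, 6:C, 8:N, 9:O, 11:N
edges: (2,3,1); (2,11,2); (3,0,2); (6,9,1); (8,0,1); (9,2,2); (9,6,1)


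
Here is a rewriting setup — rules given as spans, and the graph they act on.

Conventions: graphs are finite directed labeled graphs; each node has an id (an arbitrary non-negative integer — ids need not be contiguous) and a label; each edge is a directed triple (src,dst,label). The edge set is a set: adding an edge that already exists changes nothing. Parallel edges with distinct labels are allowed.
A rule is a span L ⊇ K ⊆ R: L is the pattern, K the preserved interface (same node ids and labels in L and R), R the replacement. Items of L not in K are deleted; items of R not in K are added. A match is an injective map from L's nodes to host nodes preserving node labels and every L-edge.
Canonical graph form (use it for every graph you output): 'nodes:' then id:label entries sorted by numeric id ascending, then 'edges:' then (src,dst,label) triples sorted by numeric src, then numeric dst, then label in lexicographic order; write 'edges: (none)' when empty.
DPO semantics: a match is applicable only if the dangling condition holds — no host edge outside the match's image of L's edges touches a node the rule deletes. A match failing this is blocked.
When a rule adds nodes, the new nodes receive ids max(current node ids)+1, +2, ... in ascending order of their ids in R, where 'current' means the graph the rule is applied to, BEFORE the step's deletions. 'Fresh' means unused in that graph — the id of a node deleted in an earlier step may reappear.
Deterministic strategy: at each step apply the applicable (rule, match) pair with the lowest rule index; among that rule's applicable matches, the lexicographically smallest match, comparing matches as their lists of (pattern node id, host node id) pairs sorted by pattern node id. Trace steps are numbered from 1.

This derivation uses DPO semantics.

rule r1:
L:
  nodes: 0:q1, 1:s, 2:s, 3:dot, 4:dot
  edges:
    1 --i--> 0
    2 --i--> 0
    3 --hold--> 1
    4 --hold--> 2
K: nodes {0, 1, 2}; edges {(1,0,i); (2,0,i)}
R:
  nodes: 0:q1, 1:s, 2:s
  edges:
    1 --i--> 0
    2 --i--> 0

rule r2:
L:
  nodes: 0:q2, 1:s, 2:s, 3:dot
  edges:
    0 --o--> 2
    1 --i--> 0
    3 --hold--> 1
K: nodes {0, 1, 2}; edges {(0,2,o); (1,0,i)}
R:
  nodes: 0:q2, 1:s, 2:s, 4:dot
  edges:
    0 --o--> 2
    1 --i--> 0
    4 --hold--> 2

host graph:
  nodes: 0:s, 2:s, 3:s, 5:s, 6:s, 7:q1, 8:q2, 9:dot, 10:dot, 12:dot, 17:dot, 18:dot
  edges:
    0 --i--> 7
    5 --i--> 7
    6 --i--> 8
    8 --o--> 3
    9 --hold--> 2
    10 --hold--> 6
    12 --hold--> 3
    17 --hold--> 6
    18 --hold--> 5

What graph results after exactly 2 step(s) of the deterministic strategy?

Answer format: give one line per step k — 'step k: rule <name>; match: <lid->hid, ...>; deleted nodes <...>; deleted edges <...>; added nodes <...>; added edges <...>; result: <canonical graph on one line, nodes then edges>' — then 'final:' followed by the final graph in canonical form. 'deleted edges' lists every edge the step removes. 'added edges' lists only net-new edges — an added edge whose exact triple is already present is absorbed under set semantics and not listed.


step 1: rule r2; match: 0->8, 1->6, 2->3, 3->10; deleted nodes 10; deleted edges (10,6,hold); added nodes 19; added edges (19,3,hold); result: nodes: 0:s, 2:s, 3:s, 5:s, 6:s, 7:q1, 8:q2, 9:dot, 12:dot, 17:dot, 18:dot, 19:dot edges: (0,7,i); (5,7,i); (6,8,i); (8,3,o); (9,2,hold); (12,3,hold); (17,6,hold); (18,5,hold); (19,3,hold)
step 2: rule r2; match: 0->8, 1->6, 2->3, 3->17; deleted nodes 17; deleted edges (17,6,hold); added nodes 20; added edges (20,3,hold); result: nodes: 0:s, 2:s, 3:s, 5:s, 6:s, 7:q1, 8:q2, 9:dot, 12:dot, 18:dot, 19:dot, 20:dot edges: (0,7,i); (5,7,i); (6,8,i); (8,3,o); (9,2,hold); (12,3,hold); (18,5,hold); (19,3,hold); (20,3,hold)
final:
nodes: 0:s, 2:s, 3:s, 5:s, 6:s, 7:q1, 8:q2, 9:dot, 12:dot, 18:dot, 19:dot, 20:dot
edges: (0,7,i); (5,7,i); (6,8,i); (8,3,o); (9,2,hold); (12,3,hold); (18,5,hold); (19,3,hold); (20,3,hold)


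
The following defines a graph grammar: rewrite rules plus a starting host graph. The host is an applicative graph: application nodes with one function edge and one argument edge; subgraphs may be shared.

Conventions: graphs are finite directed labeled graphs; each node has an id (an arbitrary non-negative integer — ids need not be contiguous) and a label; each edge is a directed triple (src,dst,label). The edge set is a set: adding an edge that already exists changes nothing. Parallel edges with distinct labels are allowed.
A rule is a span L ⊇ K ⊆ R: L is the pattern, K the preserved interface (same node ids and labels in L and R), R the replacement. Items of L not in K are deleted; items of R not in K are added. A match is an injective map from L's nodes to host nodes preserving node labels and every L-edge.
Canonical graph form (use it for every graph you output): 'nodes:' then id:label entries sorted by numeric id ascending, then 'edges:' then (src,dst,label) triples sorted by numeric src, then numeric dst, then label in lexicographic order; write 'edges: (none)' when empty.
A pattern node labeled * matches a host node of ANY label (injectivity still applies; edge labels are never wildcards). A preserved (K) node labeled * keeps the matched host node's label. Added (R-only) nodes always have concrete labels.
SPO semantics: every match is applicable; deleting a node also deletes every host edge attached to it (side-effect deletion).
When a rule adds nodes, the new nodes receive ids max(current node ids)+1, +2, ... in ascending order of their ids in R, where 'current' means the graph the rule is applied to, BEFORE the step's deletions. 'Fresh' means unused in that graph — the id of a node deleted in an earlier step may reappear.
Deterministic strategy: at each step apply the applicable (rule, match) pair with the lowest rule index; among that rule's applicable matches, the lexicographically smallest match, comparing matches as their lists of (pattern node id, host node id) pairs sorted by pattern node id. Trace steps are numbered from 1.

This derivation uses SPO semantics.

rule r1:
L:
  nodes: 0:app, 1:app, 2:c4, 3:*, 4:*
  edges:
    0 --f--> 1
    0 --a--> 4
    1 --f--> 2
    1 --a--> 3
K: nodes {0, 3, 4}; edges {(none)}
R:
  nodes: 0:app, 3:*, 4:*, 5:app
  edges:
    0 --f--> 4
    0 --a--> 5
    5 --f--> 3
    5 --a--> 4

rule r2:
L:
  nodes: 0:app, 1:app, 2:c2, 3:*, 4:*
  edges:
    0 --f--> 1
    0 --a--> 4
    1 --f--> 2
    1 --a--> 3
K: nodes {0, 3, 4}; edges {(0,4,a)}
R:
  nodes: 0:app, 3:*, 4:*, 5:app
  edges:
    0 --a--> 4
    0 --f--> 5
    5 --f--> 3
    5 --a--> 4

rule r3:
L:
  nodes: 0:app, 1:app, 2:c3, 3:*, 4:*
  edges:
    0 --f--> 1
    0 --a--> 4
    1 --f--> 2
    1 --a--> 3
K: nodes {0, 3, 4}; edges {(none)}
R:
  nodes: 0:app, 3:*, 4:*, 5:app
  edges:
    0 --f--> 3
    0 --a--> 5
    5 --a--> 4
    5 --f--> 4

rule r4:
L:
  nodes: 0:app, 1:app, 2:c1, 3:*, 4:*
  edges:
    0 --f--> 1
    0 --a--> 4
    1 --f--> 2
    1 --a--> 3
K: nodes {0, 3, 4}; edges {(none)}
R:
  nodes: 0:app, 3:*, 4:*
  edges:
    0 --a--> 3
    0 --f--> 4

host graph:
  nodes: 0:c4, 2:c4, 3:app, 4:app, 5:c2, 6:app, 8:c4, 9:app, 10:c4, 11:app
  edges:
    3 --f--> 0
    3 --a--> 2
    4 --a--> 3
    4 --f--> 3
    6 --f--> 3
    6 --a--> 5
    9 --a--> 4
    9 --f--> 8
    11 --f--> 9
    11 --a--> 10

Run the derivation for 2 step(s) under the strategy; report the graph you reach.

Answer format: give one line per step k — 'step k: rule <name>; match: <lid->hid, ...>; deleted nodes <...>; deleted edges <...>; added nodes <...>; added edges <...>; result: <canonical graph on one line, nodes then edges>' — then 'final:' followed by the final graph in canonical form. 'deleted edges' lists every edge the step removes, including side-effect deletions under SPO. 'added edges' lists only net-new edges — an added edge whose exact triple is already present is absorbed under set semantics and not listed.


step 1: rule r1; match: 0->6, 1->3, 2->0, 3->2, 4->5; deleted nodes 0, 3; deleted edges (3,0,f); (3,2,a); (4,3,a); (4,3,f); (6,3,f); (6,5,a); added nodes 12; added edges (6,5,f); (6,12,a); (12,2,f); (12,5,a); result: nodes: 2:c4, 4:app, 5:c2, 6:app, 8:c4, 9:app, 10:c4, 11:app, 12:app edges: (6,5,f); (6,12,a); (9,4,a); (9,8,f); (11,9,f); (11,10,a); (12,2,f); (12,5,a)
step 2: rule r1; match: 0->11, 1->9, 2->8, 3->4, 4->10; deleted nodes 8, 9; deleted edges (9,4,a); (9,8,f); (11,9,f); (11,10,a); added nodes 13; added edges (11,10,f); (11,13,a); (13,4,f); (13,10,a); result: nodes: 2:c4, 4:app, 5:c2, 6:app, 10:c4, 11:app, 12:app, 13:app edges: (6,5,f); (6,12,a); (11,10,f); (11,13,a); (12,2,f); (12,5,a); (13,4,f); (13,10,a)
final:
nodes: 2:c4, 4:app, 5:c2, 6:app, 10:c4, 11:app, 12:app, 13:app
edges: (6,5,f); (6,12,a); (11,10,f); (11,13,a); (12,2,f); (12,5,a); (13,4,f); (13,10,a)


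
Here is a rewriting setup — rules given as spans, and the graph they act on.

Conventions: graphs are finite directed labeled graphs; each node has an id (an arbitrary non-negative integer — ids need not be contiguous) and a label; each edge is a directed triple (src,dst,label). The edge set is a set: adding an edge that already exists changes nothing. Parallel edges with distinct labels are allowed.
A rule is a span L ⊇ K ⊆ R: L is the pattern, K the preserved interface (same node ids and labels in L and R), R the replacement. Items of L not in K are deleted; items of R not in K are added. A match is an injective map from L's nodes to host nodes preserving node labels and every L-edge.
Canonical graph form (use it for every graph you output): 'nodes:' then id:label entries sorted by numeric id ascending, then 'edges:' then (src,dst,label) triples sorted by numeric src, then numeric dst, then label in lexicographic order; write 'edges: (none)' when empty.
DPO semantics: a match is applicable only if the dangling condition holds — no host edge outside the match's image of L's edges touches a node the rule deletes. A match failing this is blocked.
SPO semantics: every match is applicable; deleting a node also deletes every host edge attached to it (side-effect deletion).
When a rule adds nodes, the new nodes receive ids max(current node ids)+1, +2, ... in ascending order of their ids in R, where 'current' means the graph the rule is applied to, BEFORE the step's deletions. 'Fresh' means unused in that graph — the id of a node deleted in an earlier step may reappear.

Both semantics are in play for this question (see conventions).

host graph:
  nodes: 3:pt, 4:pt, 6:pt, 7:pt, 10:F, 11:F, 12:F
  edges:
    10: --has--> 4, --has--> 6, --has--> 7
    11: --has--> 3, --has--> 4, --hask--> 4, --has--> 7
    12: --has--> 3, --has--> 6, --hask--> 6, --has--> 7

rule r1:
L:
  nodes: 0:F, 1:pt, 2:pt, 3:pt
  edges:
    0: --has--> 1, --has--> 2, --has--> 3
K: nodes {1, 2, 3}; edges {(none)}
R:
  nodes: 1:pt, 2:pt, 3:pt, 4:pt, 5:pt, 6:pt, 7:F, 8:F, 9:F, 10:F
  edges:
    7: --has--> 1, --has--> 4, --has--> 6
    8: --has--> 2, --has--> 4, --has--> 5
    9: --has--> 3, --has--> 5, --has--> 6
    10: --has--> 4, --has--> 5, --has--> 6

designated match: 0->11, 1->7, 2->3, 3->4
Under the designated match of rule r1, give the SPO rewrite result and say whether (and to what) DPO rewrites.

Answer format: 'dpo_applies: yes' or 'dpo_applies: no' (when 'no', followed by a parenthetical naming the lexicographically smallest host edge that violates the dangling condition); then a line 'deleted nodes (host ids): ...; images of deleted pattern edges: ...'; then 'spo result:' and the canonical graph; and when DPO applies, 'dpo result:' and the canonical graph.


dpo_applies: no
(the rule deletes node 11, which keeps host edge (11,4,hask) outside the match image — the dangling condition fails, DPO blocks; SPO proceeds and side-deletes such edges)
deleted nodes (host ids): 11; images of deleted pattern edges: (11,3,has); (11,4,has); (11,7,has)
spo result:
nodes: 3:pt, 4:pt, 6:pt, 7:pt, 10:F, 12:F, 13:pt, 14:pt, 15:pt, 16:F, 17:F, 18:F, 19:F
edges: (10,4,has); (10,6,has); (10,7,has); (12,3,has); (12,6,has); (12,6,hask); (12,7,has); (16,7,has); (16,13,has); (16,15,has); (17,3,has); (17,13,has); (17,14,has); (18,4,has); (18,14,has); (18,15,has); (19,13,has); (19,14,has); (19,15,has)
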